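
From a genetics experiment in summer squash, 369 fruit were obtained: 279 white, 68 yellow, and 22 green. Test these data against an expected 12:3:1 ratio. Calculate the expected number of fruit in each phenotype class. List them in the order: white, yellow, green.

The 12:3:1 ratio has 16 parts, so with N = 369 the expected counts are:
  white: 369 × 12/16 = 276.75
  yellow: 369 × 3/16 = 69.1875
  green: 369 × 1/16 = 23.0625

276.75, 69.1875, 23.0625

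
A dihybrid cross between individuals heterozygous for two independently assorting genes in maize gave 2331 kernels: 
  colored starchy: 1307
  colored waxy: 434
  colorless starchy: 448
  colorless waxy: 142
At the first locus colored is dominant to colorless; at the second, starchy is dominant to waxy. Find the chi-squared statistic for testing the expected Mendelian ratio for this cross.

A dihybrid F₂ with independent assortment and complete dominance at both loci gives a 9:3:3:1 phenotypic ratio.
The 9:3:3:1 ratio has 16 parts, so with N = 2331 the expected counts are:
  colored starchy: 2331 × 9/16 = 1311.1875
  colored waxy: 2331 × 3/16 = 437.0625
  colorless starchy: 2331 × 3/16 = 437.0625
  colorless waxy: 2331 × 1/16 = 145.6875
χ² = Σ (O − E)² / E
  colored starchy: (1307 − 1311.1875)² / 1311.1875 = 0.0134
  colored waxy: (434 − 437.0625)² / 437.0625 = 0.0215
  colorless starchy: (448 − 437.0625)² / 437.0625 = 0.2737
  colorless waxy: (142 − 145.6875)² / 145.6875 = 0.0933
χ² = 0.0134 + 0.0215 + 0.2737 + 0.0933 = 0.4019 ≈ 0.402

0.402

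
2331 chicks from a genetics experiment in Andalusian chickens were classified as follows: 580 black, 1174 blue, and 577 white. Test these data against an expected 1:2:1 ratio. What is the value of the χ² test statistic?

0.132

Expected counts for N = 2331 under a 1:2:1 ratio (total parts = 4):
  black: 2331 × 1/4 = 582.75
  blue: 2331 × 2/4 = 1165.5
  white: 2331 × 1/4 = 582.75
χ² = Σ (O − E)² / E
  black: (580 − 582.75)² / 582.75 = 0.0130
  blue: (1174 − 1165.5)² / 1165.5 = 0.0620
  white: (577 − 582.75)² / 582.75 = 0.0567
χ² = 0.0130 + 0.0620 + 0.0567 = 0.1317 ≈ 0.132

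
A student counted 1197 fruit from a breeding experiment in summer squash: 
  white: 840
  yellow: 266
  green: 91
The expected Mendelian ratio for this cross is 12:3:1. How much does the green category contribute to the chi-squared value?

Total ratio parts = 16. Expected numbers out of 1197:
  white: 1197 × 12/16 = 897.75
  yellow: 1197 × 3/16 = 224.4375
  green: 1197 × 1/16 = 74.8125
Contribution of green: (91 − 74.8125)² / 74.8125 = 3.5026

3.503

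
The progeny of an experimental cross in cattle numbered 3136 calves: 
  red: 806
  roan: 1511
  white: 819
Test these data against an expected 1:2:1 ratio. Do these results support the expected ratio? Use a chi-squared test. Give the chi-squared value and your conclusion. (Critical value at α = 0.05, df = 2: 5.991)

Under the 1:2:1 hypothesis (Σ ratio = 4, N = 3136):
  red: 3136 × 1/4 = 784
  roan: 3136 × 2/4 = 1568
  white: 3136 × 1/4 = 784
χ² = Σ (O − E)² / E
  red: (806 − 784)² / 784 = 0.6173
  roan: (1511 − 1568)² / 1568 = 2.0721
  white: (819 − 784)² / 784 = 1.5625
χ² = 0.6173 + 2.0721 + 1.5625 = 4.2519 ≈ 4.252
Degrees of freedom = 3 − 1 = 2; critical value at α = 0.05 is 5.991.
Since 4.252 < 5.991, we fail to reject the null hypothesis — the data are consistent with the 1:2:1 ratio.

4.252; consistent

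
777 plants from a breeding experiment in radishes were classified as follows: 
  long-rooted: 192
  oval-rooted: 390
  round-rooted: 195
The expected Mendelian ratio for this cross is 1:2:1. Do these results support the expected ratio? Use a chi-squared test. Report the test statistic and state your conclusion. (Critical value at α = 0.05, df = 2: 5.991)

The 1:2:1 ratio has 4 parts, so with N = 777 the expected counts are:
  long-rooted: 777 × 1/4 = 194.25
  oval-rooted: 777 × 2/4 = 388.5
  round-rooted: 777 × 1/4 = 194.25
χ² = Σ (O − E)² / E
  long-rooted: (192 − 194.25)² / 194.25 = 0.0261
  oval-rooted: (390 − 388.5)² / 388.5 = 0.0058
  round-rooted: (195 − 194.25)² / 194.25 = 0.0029
χ² = 0.0261 + 0.0058 + 0.0029 = 0.0348 ≈ 0.035
Degrees of freedom = 3 − 1 = 2; critical value at α = 0.05 is 5.991.
Since 0.035 < 5.991, we fail to reject the null hypothesis — the data are consistent with the 1:2:1 ratio.

0.035; consistent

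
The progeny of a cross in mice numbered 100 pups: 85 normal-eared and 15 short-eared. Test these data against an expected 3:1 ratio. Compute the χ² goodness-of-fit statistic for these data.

5.333

Expected counts for N = 100 under a 3:1 ratio (total parts = 4):
  normal-eared: 100 × 3/4 = 75
  short-eared: 100 × 1/4 = 25
χ² = Σ (O − E)² / E
  normal-eared: (85 − 75)² / 75 = 1.3333
  short-eared: (15 − 25)² / 25 = 4.0000
χ² = 1.3333 + 4.0000 = 5.3333 ≈ 5.333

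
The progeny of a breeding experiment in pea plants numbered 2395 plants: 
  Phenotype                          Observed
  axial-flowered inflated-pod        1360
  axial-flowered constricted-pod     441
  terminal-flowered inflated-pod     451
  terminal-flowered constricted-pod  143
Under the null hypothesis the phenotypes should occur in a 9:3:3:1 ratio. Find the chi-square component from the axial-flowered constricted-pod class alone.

0.145

Expected counts for N = 2395 under a 9:3:3:1 ratio (total parts = 16):
  axial-flowered inflated-pod: 2395 × 9/16 = 1347.1875
  axial-flowered constricted-pod: 2395 × 3/16 = 449.0625
  terminal-flowered inflated-pod: 2395 × 3/16 = 449.0625
  terminal-flowered constricted-pod: 2395 × 1/16 = 149.6875
Contribution of axial-flowered constricted-pod: (441 − 449.0625)² / 449.0625 = 0.1448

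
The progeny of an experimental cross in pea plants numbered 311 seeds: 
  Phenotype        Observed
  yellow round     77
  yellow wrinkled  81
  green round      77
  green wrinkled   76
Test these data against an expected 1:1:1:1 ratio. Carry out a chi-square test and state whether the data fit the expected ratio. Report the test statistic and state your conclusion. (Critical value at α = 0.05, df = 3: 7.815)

Expected counts for N = 311 under a 1:1:1:1 ratio (total parts = 4):
  yellow round: 311 × 1/4 = 77.75
  yellow wrinkled: 311 × 1/4 = 77.75
  green round: 311 × 1/4 = 77.75
  green wrinkled: 311 × 1/4 = 77.75
χ² = Σ (O − E)² / E
  yellow round: (77 − 77.75)² / 77.75 = 0.0072
  yellow wrinkled: (81 − 77.75)² / 77.75 = 0.1359
  green round: (77 − 77.75)² / 77.75 = 0.0072
  green wrinkled: (76 − 77.75)² / 77.75 = 0.0394
χ² = 0.0072 + 0.1359 + 0.0072 + 0.0394 = 0.1897 ≈ 0.190
Degrees of freedom = 4 − 1 = 3; critical value at α = 0.05 is 7.815.
Since 0.190 < 7.815, we fail to reject the null hypothesis — the data are consistent with the 1:1:1:1 ratio.

0.190; consistent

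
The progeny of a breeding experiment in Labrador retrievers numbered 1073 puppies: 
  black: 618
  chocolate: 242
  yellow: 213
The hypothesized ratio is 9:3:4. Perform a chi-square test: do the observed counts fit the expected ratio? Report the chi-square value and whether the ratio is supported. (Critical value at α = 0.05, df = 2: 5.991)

20.004; not consistent

The 9:3:4 ratio has 16 parts, so with N = 1073 the expected counts are:
  black: 1073 × 9/16 = 603.5625
  chocolate: 1073 × 3/16 = 201.1875
  yellow: 1073 × 4/16 = 268.25
χ² = Σ (O − E)² / E
  black: (618 − 603.5625)² / 603.5625 = 0.3454
  chocolate: (242 − 201.1875)² / 201.1875 = 8.2791
  yellow: (213 − 268.25)² / 268.25 = 11.3795
χ² = 0.3454 + 8.2791 + 11.3795 = 20.004
Degrees of freedom = 3 − 1 = 2; critical value at α = 0.05 is 5.991.
Since 20.004 > 5.991, we reject the null hypothesis — the data do not fit the 9:3:4 ratio.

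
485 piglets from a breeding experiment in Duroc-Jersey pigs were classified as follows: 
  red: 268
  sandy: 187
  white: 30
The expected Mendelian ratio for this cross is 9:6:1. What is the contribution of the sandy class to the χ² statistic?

0.144

Total ratio parts = 16. Expected numbers out of 485:
  red: 485 × 9/16 = 272.8125
  sandy: 485 × 6/16 = 181.875
  white: 485 × 1/16 = 30.3125
Contribution of sandy: (187 − 181.875)² / 181.875 = 0.1444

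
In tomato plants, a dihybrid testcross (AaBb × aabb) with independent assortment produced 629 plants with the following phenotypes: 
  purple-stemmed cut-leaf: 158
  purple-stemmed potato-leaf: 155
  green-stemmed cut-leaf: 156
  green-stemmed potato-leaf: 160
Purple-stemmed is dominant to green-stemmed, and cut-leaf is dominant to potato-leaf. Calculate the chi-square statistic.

0.094

A dihybrid testcross with independent assortment gives a 1:1:1:1 ratio.
Under the 1:1:1:1 hypothesis (Σ ratio = 4, N = 629):
  purple-stemmed cut-leaf: 629 × 1/4 = 157.25
  purple-stemmed potato-leaf: 629 × 1/4 = 157.25
  green-stemmed cut-leaf: 629 × 1/4 = 157.25
  green-stemmed potato-leaf: 629 × 1/4 = 157.25
χ² = Σ (O − E)² / E
  purple-stemmed cut-leaf: (158 − 157.25)² / 157.25 = 0.0036
  purple-stemmed potato-leaf: (155 − 157.25)² / 157.25 = 0.0322
  green-stemmed cut-leaf: (156 − 157.25)² / 157.25 = 0.0099
  green-stemmed potato-leaf: (160 − 157.25)² / 157.25 = 0.0481
χ² = 0.0036 + 0.0322 + 0.0099 + 0.0481 = 0.0938 ≈ 0.094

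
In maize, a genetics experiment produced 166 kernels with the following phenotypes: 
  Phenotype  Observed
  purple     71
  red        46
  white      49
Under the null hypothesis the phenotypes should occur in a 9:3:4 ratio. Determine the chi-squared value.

Expected counts for N = 166 under a 9:3:4 ratio (total parts = 16):
  purple: 166 × 9/16 = 93.375
  red: 166 × 3/16 = 31.125
  white: 166 × 4/16 = 41.5
χ² = Σ (O − E)² / E
  purple: (71 − 93.375)² / 93.375 = 5.3616
  red: (46 − 31.125)² / 31.125 = 7.1089
  white: (49 − 41.5)² / 41.5 = 1.3554
χ² = 5.3616 + 7.1089 + 1.3554 = 13.8259 ≈ 13.826

13.826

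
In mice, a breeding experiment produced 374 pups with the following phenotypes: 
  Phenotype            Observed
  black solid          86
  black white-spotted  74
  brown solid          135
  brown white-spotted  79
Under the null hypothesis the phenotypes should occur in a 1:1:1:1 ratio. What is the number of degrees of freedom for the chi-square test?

A goodness-of-fit test with 4 phenotype classes has df = 4 − 1 = 3.

3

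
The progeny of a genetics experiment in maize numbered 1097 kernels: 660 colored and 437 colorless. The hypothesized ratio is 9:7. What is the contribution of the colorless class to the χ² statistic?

3.841

Under the 9:7 hypothesis (Σ ratio = 16, N = 1097):
  colored: 1097 × 9/16 = 617.0625
  colorless: 1097 × 7/16 = 479.9375
Contribution of colorless: (437 − 479.9375)² / 479.9375 = 3.8414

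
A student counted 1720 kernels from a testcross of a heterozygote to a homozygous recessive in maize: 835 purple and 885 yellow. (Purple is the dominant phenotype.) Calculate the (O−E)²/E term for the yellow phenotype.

0.727

A testcross of a heterozygote (Aa × aa) gives a 1:1 phenotypic ratio.
The 1:1 ratio has 2 parts, so with N = 1720 the expected counts are:
  purple: 1720 × 1/2 = 860
  yellow: 1720 × 1/2 = 860
Contribution of yellow: (885 − 860)² / 860 = 0.7267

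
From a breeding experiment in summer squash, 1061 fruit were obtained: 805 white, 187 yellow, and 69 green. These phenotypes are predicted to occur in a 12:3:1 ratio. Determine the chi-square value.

0.933

Expected counts for N = 1061 under a 12:3:1 ratio (total parts = 16):
  white: 1061 × 12/16 = 795.75
  yellow: 1061 × 3/16 = 198.9375
  green: 1061 × 1/16 = 66.3125
χ² = Σ (O − E)² / E
  white: (805 − 795.75)² / 795.75 = 0.1075
  yellow: (187 − 198.9375)² / 198.9375 = 0.7163
  green: (69 − 66.3125)² / 66.3125 = 0.1089
χ² = 0.1075 + 0.7163 + 0.1089 = 0.9327 ≈ 0.933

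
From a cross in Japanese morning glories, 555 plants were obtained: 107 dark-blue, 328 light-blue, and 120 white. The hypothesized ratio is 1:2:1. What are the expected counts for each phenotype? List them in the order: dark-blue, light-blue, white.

Total ratio parts = 4. Expected numbers out of 555:
  dark-blue: 555 × 1/4 = 138.75
  light-blue: 555 × 2/4 = 277.5
  white: 555 × 1/4 = 138.75

138.75, 277.5, 138.75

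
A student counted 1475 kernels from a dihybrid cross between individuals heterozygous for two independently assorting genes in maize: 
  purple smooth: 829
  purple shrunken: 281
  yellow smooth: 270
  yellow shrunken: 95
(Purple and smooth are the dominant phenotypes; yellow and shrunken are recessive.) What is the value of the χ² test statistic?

A dihybrid F₂ with independent assortment and complete dominance at both loci gives a 9:3:3:1 phenotypic ratio.
Under the 9:3:3:1 hypothesis (Σ ratio = 16, N = 1475):
  purple smooth: 1475 × 9/16 = 829.6875
  purple shrunken: 1475 × 3/16 = 276.5625
  yellow smooth: 1475 × 3/16 = 276.5625
  yellow shrunken: 1475 × 1/16 = 92.1875
χ² = Σ (O − E)² / E
  purple smooth: (829 − 829.6875)² / 829.6875 = 0.0006
  purple shrunken: (281 − 276.5625)² / 276.5625 = 0.0712
  yellow smooth: (270 − 276.5625)² / 276.5625 = 0.1557
  yellow shrunken: (95 − 92.1875)² / 92.1875 = 0.0858
χ² = 0.0006 + 0.0712 + 0.1557 + 0.0858 = 0.3133 ≈ 0.313

0.313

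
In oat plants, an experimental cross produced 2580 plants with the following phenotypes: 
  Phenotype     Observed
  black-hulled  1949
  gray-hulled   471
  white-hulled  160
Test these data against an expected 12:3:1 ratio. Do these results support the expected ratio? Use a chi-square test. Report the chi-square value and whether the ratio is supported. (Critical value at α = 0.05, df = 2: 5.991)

Expected counts for N = 2580 under a 12:3:1 ratio (total parts = 16):
  black-hulled: 2580 × 12/16 = 1935
  gray-hulled: 2580 × 3/16 = 483.75
  white-hulled: 2580 × 1/16 = 161.25
χ² = Σ (O − E)² / E
  black-hulled: (1949 − 1935)² / 1935 = 0.1013
  gray-hulled: (471 − 483.75)² / 483.75 = 0.3360
  white-hulled: (160 − 161.25)² / 161.25 = 0.0097
χ² = 0.1013 + 0.3360 + 0.0097 = 0.447
Degrees of freedom = 3 − 1 = 2; critical value at α = 0.05 is 5.991.
Since 0.447 < 5.991, we fail to reject the null hypothesis — the data are consistent with the 12:3:1 ratio.

0.447; consistent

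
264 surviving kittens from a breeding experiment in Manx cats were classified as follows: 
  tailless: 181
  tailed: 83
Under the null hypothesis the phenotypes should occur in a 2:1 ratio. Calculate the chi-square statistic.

0.426

Expected counts for N = 264 under a 2:1 ratio (total parts = 3):
  tailless: 264 × 2/3 = 176
  tailed: 264 × 1/3 = 88
χ² = Σ (O − E)² / E
  tailless: (181 − 176)² / 176 = 0.1420
  tailed: (83 − 88)² / 88 = 0.2841
χ² = 0.1420 + 0.2841 = 0.4261 ≈ 0.426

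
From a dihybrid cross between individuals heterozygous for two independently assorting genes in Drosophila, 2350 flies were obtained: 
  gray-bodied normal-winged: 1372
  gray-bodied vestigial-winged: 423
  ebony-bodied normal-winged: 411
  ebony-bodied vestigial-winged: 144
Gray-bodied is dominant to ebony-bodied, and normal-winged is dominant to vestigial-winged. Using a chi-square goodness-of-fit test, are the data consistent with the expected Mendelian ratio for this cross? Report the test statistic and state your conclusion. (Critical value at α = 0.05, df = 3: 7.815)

A dihybrid F₂ with independent assortment and complete dominance at both loci gives a 9:3:3:1 phenotypic ratio.
Total ratio parts = 16. Expected numbers out of 2350:
  gray-bodied normal-winged: 2350 × 9/16 = 1321.875
  gray-bodied vestigial-winged: 2350 × 3/16 = 440.625
  ebony-bodied normal-winged: 2350 × 3/16 = 440.625
  ebony-bodied vestigial-winged: 2350 × 1/16 = 146.875
χ² = Σ (O − E)² / E
  gray-bodied normal-winged: (1372 − 1321.875)² / 1321.875 = 1.9007
  gray-bodied vestigial-winged: (423 − 440.625)² / 440.625 = 0.7050
  ebony-bodied normal-winged: (411 − 440.625)² / 440.625 = 1.9918
  ebony-bodied vestigial-winged: (144 − 146.875)² / 146.875 = 0.0563
χ² = 1.9007 + 0.7050 + 1.9918 + 0.0563 = 4.6538 ≈ 4.654
Degrees of freedom = 4 − 1 = 3; critical value at α = 0.05 is 7.815.
Since 4.654 < 7.815, we fail to reject the null hypothesis — the data are consistent with the 9:3:3:1 ratio.

4.654; consistent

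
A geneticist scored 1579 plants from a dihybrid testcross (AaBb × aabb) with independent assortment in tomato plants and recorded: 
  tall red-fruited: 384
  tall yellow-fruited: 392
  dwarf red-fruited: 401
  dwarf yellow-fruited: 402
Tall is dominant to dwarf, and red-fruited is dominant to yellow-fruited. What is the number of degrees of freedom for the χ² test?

3

A dihybrid testcross with independent assortment gives a 1:1:1:1 ratio.
A goodness-of-fit test with 4 phenotype classes has df = 4 − 1 = 3.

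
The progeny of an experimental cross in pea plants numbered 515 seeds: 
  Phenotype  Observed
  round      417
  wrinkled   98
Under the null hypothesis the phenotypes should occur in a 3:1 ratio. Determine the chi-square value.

9.792

Under the 3:1 hypothesis (Σ ratio = 4, N = 515):
  round: 515 × 3/4 = 386.25
  wrinkled: 515 × 1/4 = 128.75
χ² = Σ (O − E)² / E
  round: (417 − 386.25)² / 386.25 = 2.4481
  wrinkled: (98 − 128.75)² / 128.75 = 7.3442
χ² = 2.4481 + 7.3442 = 9.7923 ≈ 9.792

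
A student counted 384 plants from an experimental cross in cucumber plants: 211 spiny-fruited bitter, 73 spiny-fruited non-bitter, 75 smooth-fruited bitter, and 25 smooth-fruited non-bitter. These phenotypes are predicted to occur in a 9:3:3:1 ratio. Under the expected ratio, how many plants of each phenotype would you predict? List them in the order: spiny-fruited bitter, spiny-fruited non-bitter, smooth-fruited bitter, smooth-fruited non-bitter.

216, 72, 72, 24

Total ratio parts = 16. Expected numbers out of 384:
  spiny-fruited bitter: 384 × 9/16 = 216
  spiny-fruited non-bitter: 384 × 3/16 = 72
  smooth-fruited bitter: 384 × 3/16 = 72
  smooth-fruited non-bitter: 384 × 1/16 = 24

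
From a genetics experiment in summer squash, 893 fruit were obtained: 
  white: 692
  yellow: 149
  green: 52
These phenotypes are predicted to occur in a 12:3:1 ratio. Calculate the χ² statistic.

Total ratio parts = 16. Expected numbers out of 893:
  white: 893 × 12/16 = 669.75
  yellow: 893 × 3/16 = 167.4375
  green: 893 × 1/16 = 55.8125
χ² = Σ (O − E)² / E
  white: (692 − 669.75)² / 669.75 = 0.7392
  yellow: (149 − 167.4375)² / 167.4375 = 2.0303
  green: (52 − 55.8125)² / 55.8125 = 0.2604
χ² = 0.7392 + 2.0303 + 0.2604 = 3.0299 ≈ 3.030

3.030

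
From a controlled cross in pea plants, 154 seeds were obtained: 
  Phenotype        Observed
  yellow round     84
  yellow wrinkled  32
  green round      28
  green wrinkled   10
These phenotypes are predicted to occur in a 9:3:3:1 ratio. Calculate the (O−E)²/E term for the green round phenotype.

0.027

The 9:3:3:1 ratio has 16 parts, so with N = 154 the expected counts are:
  yellow round: 154 × 9/16 = 86.625
  yellow wrinkled: 154 × 3/16 = 28.875
  green round: 154 × 3/16 = 28.875
  green wrinkled: 154 × 1/16 = 9.625
Contribution of green round: (28 − 28.875)² / 28.875 = 0.0265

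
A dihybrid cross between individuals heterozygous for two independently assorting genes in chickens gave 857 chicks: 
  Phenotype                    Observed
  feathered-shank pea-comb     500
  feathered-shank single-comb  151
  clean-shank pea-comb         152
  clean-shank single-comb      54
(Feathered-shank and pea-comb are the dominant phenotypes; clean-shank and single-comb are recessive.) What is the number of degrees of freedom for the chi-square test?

3

A dihybrid F₂ with independent assortment and complete dominance at both loci gives a 9:3:3:1 phenotypic ratio.
A goodness-of-fit test with 4 phenotype classes has df = 4 − 1 = 3.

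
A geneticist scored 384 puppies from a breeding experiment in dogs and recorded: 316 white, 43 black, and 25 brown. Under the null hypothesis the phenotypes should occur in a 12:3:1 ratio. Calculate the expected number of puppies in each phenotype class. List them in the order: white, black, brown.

Under the 12:3:1 hypothesis (Σ ratio = 16, N = 384):
  white: 384 × 12/16 = 288
  black: 384 × 3/16 = 72
  brown: 384 × 1/16 = 24

288, 72, 24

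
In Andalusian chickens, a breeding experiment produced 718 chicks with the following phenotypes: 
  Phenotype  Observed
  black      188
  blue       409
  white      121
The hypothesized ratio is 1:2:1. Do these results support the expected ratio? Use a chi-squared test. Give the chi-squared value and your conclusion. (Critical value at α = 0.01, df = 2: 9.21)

Total ratio parts = 4. Expected numbers out of 718:
  black: 718 × 1/4 = 179.5
  blue: 718 × 2/4 = 359
  white: 718 × 1/4 = 179.5
χ² = Σ (O − E)² / E
  black: (188 − 179.5)² / 179.5 = 0.4025
  blue: (409 − 359)² / 359 = 6.9638
  white: (121 − 179.5)² / 179.5 = 19.0655
χ² = 0.4025 + 6.9638 + 19.0655 = 26.4318 ≈ 26.432
Degrees of freedom = 3 − 1 = 2; critical value at α = 0.01 is 9.21.
Since 26.432 > 9.21, we reject the null hypothesis — the data do not fit the 1:2:1 ratio.

26.432; not consistent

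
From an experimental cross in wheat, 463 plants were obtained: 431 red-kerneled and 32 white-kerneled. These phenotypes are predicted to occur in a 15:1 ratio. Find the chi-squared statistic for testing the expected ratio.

0.346

Expected counts for N = 463 under a 15:1 ratio (total parts = 16):
  red-kerneled: 463 × 15/16 = 434.0625
  white-kerneled: 463 × 1/16 = 28.9375
χ² = Σ (O − E)² / E
  red-kerneled: (431 − 434.0625)² / 434.0625 = 0.0216
  white-kerneled: (32 − 28.9375)² / 28.9375 = 0.3241
χ² = 0.0216 + 0.3241 = 0.3457 ≈ 0.346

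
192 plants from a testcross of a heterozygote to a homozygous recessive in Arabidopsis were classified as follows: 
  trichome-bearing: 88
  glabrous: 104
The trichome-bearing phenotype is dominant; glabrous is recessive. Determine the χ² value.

1.333

A testcross of a heterozygote (Aa × aa) gives a 1:1 phenotypic ratio.
Under the 1:1 hypothesis (Σ ratio = 2, N = 192):
  trichome-bearing: 192 × 1/2 = 96
  glabrous: 192 × 1/2 = 96
χ² = Σ (O − E)² / E
  trichome-bearing: (88 − 96)² / 96 = 0.6667
  glabrous: (104 − 96)² / 96 = 0.6667
χ² = 0.6667 + 0.6667 = 1.3334 ≈ 1.333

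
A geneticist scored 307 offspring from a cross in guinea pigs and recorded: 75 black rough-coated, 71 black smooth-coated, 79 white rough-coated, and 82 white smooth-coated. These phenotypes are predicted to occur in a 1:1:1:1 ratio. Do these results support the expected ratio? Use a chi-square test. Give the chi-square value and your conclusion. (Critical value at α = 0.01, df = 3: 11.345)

0.896; consistent

The 1:1:1:1 ratio has 4 parts, so with N = 307 the expected counts are:
  black rough-coated: 307 × 1/4 = 76.75
  black smooth-coated: 307 × 1/4 = 76.75
  white rough-coated: 307 × 1/4 = 76.75
  white smooth-coated: 307 × 1/4 = 76.75
χ² = Σ (O − E)² / E
  black rough-coated: (75 − 76.75)² / 76.75 = 0.0399
  black smooth-coated: (71 − 76.75)² / 76.75 = 0.4308
  white rough-coated: (79 − 76.75)² / 76.75 = 0.0660
  white smooth-coated: (82 − 76.75)² / 76.75 = 0.3591
χ² = 0.0399 + 0.4308 + 0.0660 + 0.3591 = 0.8958 ≈ 0.896
Degrees of freedom = 4 − 1 = 3; critical value at α = 0.01 is 11.345.
Since 0.896 < 11.345, we fail to reject the null hypothesis — the data are consistent with the 1:1:1:1 ratio.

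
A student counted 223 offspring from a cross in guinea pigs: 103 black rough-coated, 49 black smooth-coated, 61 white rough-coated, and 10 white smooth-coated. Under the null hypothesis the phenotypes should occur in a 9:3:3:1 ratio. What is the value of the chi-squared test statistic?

15.166

Expected counts for N = 223 under a 9:3:3:1 ratio (total parts = 16):
  black rough-coated: 223 × 9/16 = 125.4375
  black smooth-coated: 223 × 3/16 = 41.8125
  white rough-coated: 223 × 3/16 = 41.8125
  white smooth-coated: 223 × 1/16 = 13.9375
χ² = Σ (O − E)² / E
  black rough-coated: (103 − 125.4375)² / 125.4375 = 4.0135
  black smooth-coated: (49 − 41.8125)² / 41.8125 = 1.2355
  white rough-coated: (61 − 41.8125)² / 41.8125 = 8.8050
  white smooth-coated: (10 − 13.9375)² / 13.9375 = 1.1124
χ² = 4.0135 + 1.2355 + 8.8050 + 1.1124 = 15.1664 ≈ 15.166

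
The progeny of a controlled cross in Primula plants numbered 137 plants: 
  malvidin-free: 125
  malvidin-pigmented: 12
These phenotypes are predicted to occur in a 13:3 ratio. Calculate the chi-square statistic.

Expected counts for N = 137 under a 13:3 ratio (total parts = 16):
  malvidin-free: 137 × 13/16 = 111.3125
  malvidin-pigmented: 137 × 3/16 = 25.6875
χ² = Σ (O − E)² / E
  malvidin-free: (125 − 111.3125)² / 111.3125 = 1.6831
  malvidin-pigmented: (12 − 25.6875)² / 25.6875 = 7.2933
χ² = 1.6831 + 7.2933 = 8.9764 ≈ 8.976

8.976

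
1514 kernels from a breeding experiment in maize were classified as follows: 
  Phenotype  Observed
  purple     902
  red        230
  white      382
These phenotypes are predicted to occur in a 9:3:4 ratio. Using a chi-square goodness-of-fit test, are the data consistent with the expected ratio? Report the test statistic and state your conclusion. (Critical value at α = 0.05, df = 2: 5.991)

Under the 9:3:4 hypothesis (Σ ratio = 16, N = 1514):
  purple: 1514 × 9/16 = 851.625
  red: 1514 × 3/16 = 283.875
  white: 1514 × 4/16 = 378.5
χ² = Σ (O − E)² / E
  purple: (902 − 851.625)² / 851.625 = 2.9798
  red: (230 − 283.875)² / 283.875 = 10.2246
  white: (382 − 378.5)² / 378.5 = 0.0324
χ² = 2.9798 + 10.2246 + 0.0324 = 13.2368 ≈ 13.237
Degrees of freedom = 3 − 1 = 2; critical value at α = 0.05 is 5.991.
Since 13.237 > 5.991, we reject the null hypothesis — the data do not fit the 9:3:4 ratio.

13.237; not consistent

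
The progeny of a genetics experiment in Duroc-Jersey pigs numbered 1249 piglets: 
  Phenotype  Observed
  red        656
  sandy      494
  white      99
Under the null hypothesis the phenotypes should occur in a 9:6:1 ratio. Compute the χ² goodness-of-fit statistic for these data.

10.104

Total ratio parts = 16. Expected numbers out of 1249:
  red: 1249 × 9/16 = 702.5625
  sandy: 1249 × 6/16 = 468.375
  white: 1249 × 1/16 = 78.0625
χ² = Σ (O − E)² / E
  red: (656 − 702.5625)² / 702.5625 = 3.0859
  sandy: (494 − 468.375)² / 468.375 = 1.4020
  white: (99 − 78.0625)² / 78.0625 = 5.6157
χ² = 3.0859 + 1.4020 + 5.6157 = 10.1036 ≈ 10.104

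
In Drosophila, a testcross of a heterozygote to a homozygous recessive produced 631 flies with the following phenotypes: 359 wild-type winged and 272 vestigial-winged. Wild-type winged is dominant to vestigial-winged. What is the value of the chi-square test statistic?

11.995

A testcross of a heterozygote (Aa × aa) gives a 1:1 phenotypic ratio.
The 1:1 ratio has 2 parts, so with N = 631 the expected counts are:
  wild-type winged: 631 × 1/2 = 315.5
  vestigial-winged: 631 × 1/2 = 315.5
χ² = Σ (O − E)² / E
  wild-type winged: (359 − 315.5)² / 315.5 = 5.9976
  vestigial-winged: (272 − 315.5)² / 315.5 = 5.9976
χ² = 5.9976 + 5.9976 = 11.9952 ≈ 11.995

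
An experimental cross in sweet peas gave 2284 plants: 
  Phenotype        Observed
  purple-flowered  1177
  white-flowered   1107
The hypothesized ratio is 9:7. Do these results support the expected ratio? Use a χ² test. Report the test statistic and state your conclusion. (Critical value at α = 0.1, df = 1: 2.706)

20.656; not consistent

Under the 9:7 hypothesis (Σ ratio = 16, N = 2284):
  purple-flowered: 2284 × 9/16 = 1284.75
  white-flowered: 2284 × 7/16 = 999.25
χ² = Σ (O − E)² / E
  purple-flowered: (1177 − 1284.75)² / 1284.75 = 9.0368
  white-flowered: (1107 − 999.25)² / 999.25 = 11.6188
χ² = 9.0368 + 11.6188 = 20.6556 ≈ 20.656
Degrees of freedom = 2 − 1 = 1; critical value at α = 0.1 is 2.706.
Since 20.656 > 2.706, we reject the null hypothesis — the data do not fit the 9:7 ratio.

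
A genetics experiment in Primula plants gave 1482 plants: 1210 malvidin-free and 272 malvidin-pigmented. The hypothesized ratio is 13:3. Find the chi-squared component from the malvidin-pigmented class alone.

Total ratio parts = 16. Expected numbers out of 1482:
  malvidin-free: 1482 × 13/16 = 1204.125
  malvidin-pigmented: 1482 × 3/16 = 277.875
Contribution of malvidin-pigmented: (272 − 277.875)² / 277.875 = 0.1242

0.124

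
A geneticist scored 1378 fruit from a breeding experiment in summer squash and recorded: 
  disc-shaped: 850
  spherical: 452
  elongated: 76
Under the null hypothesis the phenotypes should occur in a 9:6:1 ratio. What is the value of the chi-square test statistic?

16.536

The 9:6:1 ratio has 16 parts, so with N = 1378 the expected counts are:
  disc-shaped: 1378 × 9/16 = 775.125
  spherical: 1378 × 6/16 = 516.75
  elongated: 1378 × 1/16 = 86.125
χ² = Σ (O − E)² / E
  disc-shaped: (850 − 775.125)² / 775.125 = 7.2327
  spherical: (452 − 516.75)² / 516.75 = 8.1133
  elongated: (76 − 86.125)² / 86.125 = 1.1903
χ² = 7.2327 + 8.1133 + 1.1903 = 16.5363 ≈ 16.536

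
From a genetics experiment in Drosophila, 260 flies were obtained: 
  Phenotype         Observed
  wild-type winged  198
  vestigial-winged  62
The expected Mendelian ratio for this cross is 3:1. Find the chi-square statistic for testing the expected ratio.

The 3:1 ratio has 4 parts, so with N = 260 the expected counts are:
  wild-type winged: 260 × 3/4 = 195
  vestigial-winged: 260 × 1/4 = 65
χ² = Σ (O − E)² / E
  wild-type winged: (198 − 195)² / 195 = 0.0462
  vestigial-winged: (62 − 65)² / 65 = 0.1385
χ² = 0.0462 + 0.1385 = 0.1847 ≈ 0.185

0.185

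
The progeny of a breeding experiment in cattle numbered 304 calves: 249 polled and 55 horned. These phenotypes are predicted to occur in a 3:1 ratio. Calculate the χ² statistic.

Total ratio parts = 4. Expected numbers out of 304:
  polled: 304 × 3/4 = 228
  horned: 304 × 1/4 = 76
χ² = Σ (O − E)² / E
  polled: (249 − 228)² / 228 = 1.9342
  horned: (55 − 76)² / 76 = 5.8026
χ² = 1.9342 + 5.8026 = 7.7368 ≈ 7.737

7.737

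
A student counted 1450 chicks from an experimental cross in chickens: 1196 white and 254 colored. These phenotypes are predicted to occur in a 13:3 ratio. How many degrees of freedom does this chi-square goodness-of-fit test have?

A goodness-of-fit test with 2 phenotype classes has df = 2 − 1 = 1.

1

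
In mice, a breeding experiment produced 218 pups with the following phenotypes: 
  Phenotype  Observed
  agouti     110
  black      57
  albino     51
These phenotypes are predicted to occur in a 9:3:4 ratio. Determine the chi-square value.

7.886

Expected counts for N = 218 under a 9:3:4 ratio (total parts = 16):
  agouti: 218 × 9/16 = 122.625
  black: 218 × 3/16 = 40.875
  albino: 218 × 4/16 = 54.5
χ² = Σ (O − E)² / E
  agouti: (110 − 122.625)² / 122.625 = 1.2998
  black: (57 − 40.875)² / 40.875 = 6.3612
  albino: (51 − 54.5)² / 54.5 = 0.2248
χ² = 1.2998 + 6.3612 + 0.2248 = 7.8858 ≈ 7.886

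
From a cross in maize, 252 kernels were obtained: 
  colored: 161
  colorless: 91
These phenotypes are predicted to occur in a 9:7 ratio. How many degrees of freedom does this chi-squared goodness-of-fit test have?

1

A goodness-of-fit test with 2 phenotype classes has df = 2 − 1 = 1.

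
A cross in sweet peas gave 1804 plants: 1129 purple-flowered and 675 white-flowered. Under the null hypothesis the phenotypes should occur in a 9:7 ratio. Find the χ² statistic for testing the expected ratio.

Expected counts for N = 1804 under a 9:7 ratio (total parts = 16):
  purple-flowered: 1804 × 9/16 = 1014.75
  white-flowered: 1804 × 7/16 = 789.25
χ² = Σ (O − E)² / E
  purple-flowered: (1129 − 1014.75)² / 1014.75 = 12.8633
  white-flowered: (675 − 789.25)² / 789.25 = 16.5386
χ² = 12.8633 + 16.5386 = 29.4019 ≈ 29.402

29.402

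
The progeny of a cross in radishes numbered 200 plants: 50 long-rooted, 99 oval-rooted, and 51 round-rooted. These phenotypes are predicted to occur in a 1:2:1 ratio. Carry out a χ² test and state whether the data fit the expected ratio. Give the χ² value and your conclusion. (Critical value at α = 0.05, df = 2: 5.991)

Under the 1:2:1 hypothesis (Σ ratio = 4, N = 200):
  long-rooted: 200 × 1/4 = 50
  oval-rooted: 200 × 2/4 = 100
  round-rooted: 200 × 1/4 = 50
χ² = Σ (O − E)² / E
  long-rooted: (50 − 50)² / 50 = 0.0000
  oval-rooted: (99 − 100)² / 100 = 0.0100
  round-rooted: (51 − 50)² / 50 = 0.0200
χ² = 0.0000 + 0.0100 + 0.0200 = 0.030
Degrees of freedom = 3 − 1 = 2; critical value at α = 0.05 is 5.991.
Since 0.030 < 5.991, we fail to reject the null hypothesis — the data are consistent with the 1:2:1 ratio.

0.030; consistent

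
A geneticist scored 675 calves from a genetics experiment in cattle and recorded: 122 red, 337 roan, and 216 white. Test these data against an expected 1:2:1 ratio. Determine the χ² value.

26.182

Expected counts for N = 675 under a 1:2:1 ratio (total parts = 4):
  red: 675 × 1/4 = 168.75
  roan: 675 × 2/4 = 337.5
  white: 675 × 1/4 = 168.75
χ² = Σ (O − E)² / E
  red: (122 − 168.75)² / 168.75 = 12.9515
  roan: (337 − 337.5)² / 337.5 = 0.0007
  white: (216 − 168.75)² / 168.75 = 13.2300
χ² = 12.9515 + 0.0007 + 13.2300 = 26.1822 ≈ 26.182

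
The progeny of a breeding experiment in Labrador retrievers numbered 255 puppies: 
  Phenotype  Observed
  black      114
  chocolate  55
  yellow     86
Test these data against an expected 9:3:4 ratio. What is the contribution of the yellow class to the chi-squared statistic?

The 9:3:4 ratio has 16 parts, so with N = 255 the expected counts are:
  black: 255 × 9/16 = 143.4375
  chocolate: 255 × 3/16 = 47.8125
  yellow: 255 × 4/16 = 63.75
Contribution of yellow: (86 − 63.75)² / 63.75 = 7.7657

7.766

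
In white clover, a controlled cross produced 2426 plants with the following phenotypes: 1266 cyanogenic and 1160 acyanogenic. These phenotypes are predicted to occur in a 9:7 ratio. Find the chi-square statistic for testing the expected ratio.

16.292

Under the 9:7 hypothesis (Σ ratio = 16, N = 2426):
  cyanogenic: 2426 × 9/16 = 1364.625
  acyanogenic: 2426 × 7/16 = 1061.375
χ² = Σ (O − E)² / E
  cyanogenic: (1266 − 1364.625)² / 1364.625 = 7.1279
  acyanogenic: (1160 − 1061.375)² / 1061.375 = 9.1644
χ² = 7.1279 + 9.1644 = 16.2923 ≈ 16.292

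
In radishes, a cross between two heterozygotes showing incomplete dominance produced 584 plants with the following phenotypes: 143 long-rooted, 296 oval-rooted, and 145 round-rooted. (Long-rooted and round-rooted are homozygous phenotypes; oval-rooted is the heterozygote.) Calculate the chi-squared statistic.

With incomplete dominance, a heterozygote × heterozygote cross gives a 1:2:1 phenotypic ratio.
Under the 1:2:1 hypothesis (Σ ratio = 4, N = 584):
  long-rooted: 584 × 1/4 = 146
  oval-rooted: 584 × 2/4 = 292
  round-rooted: 584 × 1/4 = 146
χ² = Σ (O − E)² / E
  long-rooted: (143 − 146)² / 146 = 0.0616
  oval-rooted: (296 − 292)² / 292 = 0.0548
  round-rooted: (145 − 146)² / 146 = 0.0068
χ² = 0.0616 + 0.0548 + 0.0068 = 0.1232 ≈ 0.123

0.123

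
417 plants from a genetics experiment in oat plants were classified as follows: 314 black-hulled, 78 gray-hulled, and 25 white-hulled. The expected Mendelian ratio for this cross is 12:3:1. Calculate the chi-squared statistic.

Total ratio parts = 16. Expected numbers out of 417:
  black-hulled: 417 × 12/16 = 312.75
  gray-hulled: 417 × 3/16 = 78.1875
  white-hulled: 417 × 1/16 = 26.0625
χ² = Σ (O − E)² / E
  black-hulled: (314 − 312.75)² / 312.75 = 0.0050
  gray-hulled: (78 − 78.1875)² / 78.1875 = 0.0004
  white-hulled: (25 − 26.0625)² / 26.0625 = 0.0433
χ² = 0.0050 + 0.0004 + 0.0433 = 0.0487 ≈ 0.049

0.049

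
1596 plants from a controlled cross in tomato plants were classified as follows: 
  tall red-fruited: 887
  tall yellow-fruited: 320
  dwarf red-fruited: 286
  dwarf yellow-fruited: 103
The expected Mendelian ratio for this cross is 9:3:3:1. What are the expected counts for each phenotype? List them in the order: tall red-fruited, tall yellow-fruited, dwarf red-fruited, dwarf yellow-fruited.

Under the 9:3:3:1 hypothesis (Σ ratio = 16, N = 1596):
  tall red-fruited: 1596 × 9/16 = 897.75
  tall yellow-fruited: 1596 × 3/16 = 299.25
  dwarf red-fruited: 1596 × 3/16 = 299.25
  dwarf yellow-fruited: 1596 × 1/16 = 99.75

897.75, 299.25, 299.25, 99.75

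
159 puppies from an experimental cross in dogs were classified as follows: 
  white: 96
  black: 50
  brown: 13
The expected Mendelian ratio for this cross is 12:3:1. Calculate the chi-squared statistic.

The 12:3:1 ratio has 16 parts, so with N = 159 the expected counts are:
  white: 159 × 12/16 = 119.25
  black: 159 × 3/16 = 29.8125
  brown: 159 × 1/16 = 9.9375
χ² = Σ (O − E)² / E
  white: (96 − 119.25)² / 119.25 = 4.5330
  black: (50 − 29.8125)² / 29.8125 = 13.6699
  brown: (13 − 9.9375)² / 9.9375 = 0.9438
χ² = 4.5330 + 13.6699 + 0.9438 = 19.1467 ≈ 19.147

19.147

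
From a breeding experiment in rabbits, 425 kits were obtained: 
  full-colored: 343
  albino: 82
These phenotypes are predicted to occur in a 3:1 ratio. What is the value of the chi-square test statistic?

7.380

Expected counts for N = 425 under a 3:1 ratio (total parts = 4):
  full-colored: 425 × 3/4 = 318.75
  albino: 425 × 1/4 = 106.25
χ² = Σ (O − E)² / E
  full-colored: (343 − 318.75)² / 318.75 = 1.8449
  albino: (82 − 106.25)² / 106.25 = 5.5347
χ² = 1.8449 + 5.5347 = 7.3796 ≈ 7.380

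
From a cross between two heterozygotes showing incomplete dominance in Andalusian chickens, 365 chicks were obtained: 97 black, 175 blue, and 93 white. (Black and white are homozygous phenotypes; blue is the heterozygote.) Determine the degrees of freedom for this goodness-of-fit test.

2

With incomplete dominance, a heterozygote × heterozygote cross gives a 1:2:1 phenotypic ratio.
A goodness-of-fit test with 3 phenotype classes has df = 3 − 1 = 2.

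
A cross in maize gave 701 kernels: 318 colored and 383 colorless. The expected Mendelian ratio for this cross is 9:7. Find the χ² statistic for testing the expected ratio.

33.758

Under the 9:7 hypothesis (Σ ratio = 16, N = 701):
  colored: 701 × 9/16 = 394.3125
  colorless: 701 × 7/16 = 306.6875
χ² = Σ (O − E)² / E
  colored: (318 − 394.3125)² / 394.3125 = 14.7690
  colorless: (383 − 306.6875)² / 306.6875 = 18.9887
χ² = 14.7690 + 18.9887 = 33.7577 ≈ 33.758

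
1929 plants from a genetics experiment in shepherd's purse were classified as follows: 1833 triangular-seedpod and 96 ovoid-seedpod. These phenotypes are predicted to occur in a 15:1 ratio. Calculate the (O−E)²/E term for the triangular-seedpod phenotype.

0.334

The 15:1 ratio has 16 parts, so with N = 1929 the expected counts are:
  triangular-seedpod: 1929 × 15/16 = 1808.4375
  ovoid-seedpod: 1929 × 1/16 = 120.5625
Contribution of triangular-seedpod: (1833 − 1808.4375)² / 1808.4375 = 0.3336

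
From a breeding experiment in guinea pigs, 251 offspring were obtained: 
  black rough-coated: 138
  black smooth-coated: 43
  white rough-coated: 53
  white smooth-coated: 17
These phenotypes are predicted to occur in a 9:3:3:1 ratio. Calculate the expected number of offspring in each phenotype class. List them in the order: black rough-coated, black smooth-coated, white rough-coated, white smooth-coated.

Total ratio parts = 16. Expected numbers out of 251:
  black rough-coated: 251 × 9/16 = 141.1875
  black smooth-coated: 251 × 3/16 = 47.0625
  white rough-coated: 251 × 3/16 = 47.0625
  white smooth-coated: 251 × 1/16 = 15.6875

141.1875, 47.0625, 47.0625, 15.6875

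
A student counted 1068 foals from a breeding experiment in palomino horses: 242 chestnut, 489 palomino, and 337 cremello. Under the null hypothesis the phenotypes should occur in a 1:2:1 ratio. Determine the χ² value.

24.485

Expected counts for N = 1068 under a 1:2:1 ratio (total parts = 4):
  chestnut: 1068 × 1/4 = 267
  palomino: 1068 × 2/4 = 534
  cremello: 1068 × 1/4 = 267
χ² = Σ (O − E)² / E
  chestnut: (242 − 267)² / 267 = 2.3408
  palomino: (489 − 534)² / 534 = 3.7921
  cremello: (337 − 267)² / 267 = 18.3521
χ² = 2.3408 + 3.7921 + 18.3521 = 24.485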